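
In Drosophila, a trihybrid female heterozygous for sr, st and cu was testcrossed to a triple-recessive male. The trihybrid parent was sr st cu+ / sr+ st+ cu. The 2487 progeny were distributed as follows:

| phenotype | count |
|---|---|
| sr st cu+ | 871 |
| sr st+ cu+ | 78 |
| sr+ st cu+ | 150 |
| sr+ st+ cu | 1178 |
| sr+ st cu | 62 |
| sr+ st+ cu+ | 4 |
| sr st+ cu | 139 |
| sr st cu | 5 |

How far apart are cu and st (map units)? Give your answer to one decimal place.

The two rarest classes, sr st cu and sr+ st+ cu+, are the double crossovers. Comparing them with the parentals, only the cu allele has switched, so cu is the middle locus and the order is st – cu – sr.
Crossovers in the st–cu interval produce the single-crossover classes sr st+ cu+ and sr+ st cu (78 + 62 = 140) plus the double crossovers (9).
RF(st–cu) = (140 + 9) / 2487 = 149/2487 = 0.0599 → 6.0 map units.

6.0 map units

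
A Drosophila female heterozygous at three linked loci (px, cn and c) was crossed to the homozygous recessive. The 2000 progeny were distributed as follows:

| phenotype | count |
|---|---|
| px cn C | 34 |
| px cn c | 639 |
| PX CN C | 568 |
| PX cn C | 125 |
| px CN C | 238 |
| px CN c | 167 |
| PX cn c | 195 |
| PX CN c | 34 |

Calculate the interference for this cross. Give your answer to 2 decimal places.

0.25

The two most frequent reciprocal classes, px cn c and PX CN C, are the parental types, so the F1 was px cn c / PX CN C.
The two rarest classes, px cn C and PX CN c, are the double crossovers. Comparing them with the parentals, only the c allele has switched, so c is the middle locus and the order is px – c – cn.
px–c: (433 + 68)/2000 = 0.2505; c–cn: (292 + 68)/2000 = 0.1800.
Expected DCO frequency = 0.2505 × 0.1800 ≈ 0.04509; observed = 68/2000 ≈ 0.03400.
Coefficient of coincidence = 0.03400/0.04509 ≈ 0.75; interference = 1 − 0.75 = 0.25.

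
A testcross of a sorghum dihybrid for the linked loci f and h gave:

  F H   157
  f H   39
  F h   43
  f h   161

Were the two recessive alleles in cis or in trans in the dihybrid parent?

cis

The two most frequent classes are F H (157) and f h (161); these are the parental (non-recombinant) types.
So the F1 carried F H on one chromosome and f h on the other — the recessive alleles are on the same chromosome (cis / coupling).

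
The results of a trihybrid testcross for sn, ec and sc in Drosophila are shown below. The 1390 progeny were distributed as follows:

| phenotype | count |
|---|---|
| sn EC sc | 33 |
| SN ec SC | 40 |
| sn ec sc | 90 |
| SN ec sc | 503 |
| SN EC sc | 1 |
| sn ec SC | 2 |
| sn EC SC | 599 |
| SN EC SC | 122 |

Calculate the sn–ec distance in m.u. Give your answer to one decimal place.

The two most frequent reciprocal classes, sn EC SC and SN ec sc, are the parental types, so the F1 was sn EC SC / SN ec sc.
The two rarest classes, sn ec SC and SN EC sc, are the double crossovers. Comparing them with the parentals, only the ec allele has switched, so ec is the middle locus and the order is sc – ec – sn.
Crossovers in the ec–sn interval produce the single-crossover classes SN EC SC and sn ec sc (122 + 90 = 212) plus the double crossovers (3).
RF(ec–sn) = (212 + 3) / 1390 = 215/1390 = 0.1547 → 15.5 m.u.

15.5 m.u.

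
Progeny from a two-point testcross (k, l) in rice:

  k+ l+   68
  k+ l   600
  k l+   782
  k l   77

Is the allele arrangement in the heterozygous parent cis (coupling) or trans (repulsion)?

trans

The two most frequent classes are k+ l (600) and k l+ (782); these are the parental (non-recombinant) types.
So the F1 carried k+ l on one chromosome and k l+ on the other — the recessive alleles are on opposite chromosomes (trans / repulsion).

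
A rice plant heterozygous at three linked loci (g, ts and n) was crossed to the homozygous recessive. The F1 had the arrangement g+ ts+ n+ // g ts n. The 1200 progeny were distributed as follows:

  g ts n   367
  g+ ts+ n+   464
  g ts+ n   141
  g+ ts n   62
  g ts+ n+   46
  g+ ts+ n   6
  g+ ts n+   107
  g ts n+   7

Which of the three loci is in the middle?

n

The two rarest classes, g+ ts+ n and g ts n+, are the double crossovers. Comparing them with the parentals, only the n allele has switched, so n is the middle locus and the order is g – n – ts.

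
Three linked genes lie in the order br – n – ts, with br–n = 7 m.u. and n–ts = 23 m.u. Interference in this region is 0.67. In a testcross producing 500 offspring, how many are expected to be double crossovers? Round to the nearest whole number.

3

Map distances give recombination frequencies of 0.070 and 0.230 for the two intervals.
With interference 0.67 (so coincidence = 0.33), expected double-crossover frequency = 0.070 × 0.230 × 0.33 = 0.00531.
Expected number = 0.00531 × 500 = 2.66 ≈ 3.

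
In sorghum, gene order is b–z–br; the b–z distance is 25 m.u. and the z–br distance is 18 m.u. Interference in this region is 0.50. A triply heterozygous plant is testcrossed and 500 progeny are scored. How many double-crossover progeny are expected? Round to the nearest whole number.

11

Map distances give recombination frequencies of 0.250 and 0.180 for the two intervals.
With interference 0.50 (so coincidence = 0.50), expected double-crossover frequency = 0.250 × 0.180 × 0.50 = 0.02250.
Expected number = 0.02250 × 500 = 11.25 ≈ 11.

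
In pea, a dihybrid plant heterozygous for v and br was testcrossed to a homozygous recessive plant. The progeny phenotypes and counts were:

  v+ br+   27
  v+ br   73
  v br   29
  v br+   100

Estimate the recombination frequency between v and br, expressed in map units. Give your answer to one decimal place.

The two most frequent classes, v+ br (73) and v br+ (100), are the parental types, so the F1 was v+ br / v br+.
The recombinant classes are v+ br+ and v br: 27 + 29 = 56.
Recombination frequency = 56/229 = 0.2445 ≈ 24.5%, i.e. 24.5 map units.

24.5 map units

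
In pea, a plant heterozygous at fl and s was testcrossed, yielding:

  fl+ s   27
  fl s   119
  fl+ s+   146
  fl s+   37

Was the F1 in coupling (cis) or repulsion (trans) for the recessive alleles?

cis

The two most frequent classes are fl+ s+ (146) and fl s (119); these are the parental (non-recombinant) types.
So the F1 carried fl+ s+ on one chromosome and fl s on the other — the recessive alleles are on the same chromosome (cis / coupling).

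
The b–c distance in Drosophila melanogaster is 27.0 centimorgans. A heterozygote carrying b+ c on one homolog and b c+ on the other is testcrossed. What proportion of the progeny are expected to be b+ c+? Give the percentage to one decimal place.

A map distance of 27.0 centimorgans corresponds to a recombination frequency of 0.270.
The F1 is b+ c / b c+, so b+ c+ is a recombinant gamete class with expected frequency r/2 = 0.270/2 = 0.1350.
That is 0.1350 = 13.5% of the progeny.

13.5%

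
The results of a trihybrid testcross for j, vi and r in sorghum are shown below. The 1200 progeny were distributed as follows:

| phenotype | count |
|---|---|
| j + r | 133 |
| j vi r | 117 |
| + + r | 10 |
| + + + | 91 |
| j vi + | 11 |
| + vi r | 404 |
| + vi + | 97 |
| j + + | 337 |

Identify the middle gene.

vi

The two most frequent reciprocal classes, + vi r and j + +, are the parental types, so the F1 was + vi r / j + +.
The two rarest classes, + + r and j vi +, are the double crossovers. Comparing them with the parentals, only the vi allele has switched, so vi is the middle locus and the order is r – vi – j.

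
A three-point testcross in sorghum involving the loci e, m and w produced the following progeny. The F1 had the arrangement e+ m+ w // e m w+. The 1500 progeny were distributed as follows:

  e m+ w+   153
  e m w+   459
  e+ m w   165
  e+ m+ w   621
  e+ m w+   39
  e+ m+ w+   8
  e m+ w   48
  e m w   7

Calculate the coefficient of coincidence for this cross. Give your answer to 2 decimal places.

0.66

The two rarest classes, e+ m+ w+ and e m w, are the double crossovers. Comparing them with the parentals, only the w allele has switched, so w is the middle locus and the order is m – w – e.
m–w: (318 + 15)/1500 = 0.2220; w–e: (87 + 15)/1500 = 0.0680.
Expected DCO frequency = 0.2220 × 0.0680 ≈ 0.01510; observed = 15/1500 ≈ 0.01000.
Coefficient of coincidence = 0.01000/0.01510 ≈ 0.66.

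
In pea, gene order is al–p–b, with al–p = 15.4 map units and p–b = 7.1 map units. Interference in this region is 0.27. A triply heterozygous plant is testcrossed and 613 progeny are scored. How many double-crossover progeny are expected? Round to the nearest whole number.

5

Map distances give recombination frequencies of 0.154 and 0.071 for the two intervals.
With interference 0.27 (so coincidence = 0.73), expected double-crossover frequency = 0.154 × 0.071 × 0.73 = 0.00798.
Expected number = 0.00798 × 613 = 4.89 ≈ 5.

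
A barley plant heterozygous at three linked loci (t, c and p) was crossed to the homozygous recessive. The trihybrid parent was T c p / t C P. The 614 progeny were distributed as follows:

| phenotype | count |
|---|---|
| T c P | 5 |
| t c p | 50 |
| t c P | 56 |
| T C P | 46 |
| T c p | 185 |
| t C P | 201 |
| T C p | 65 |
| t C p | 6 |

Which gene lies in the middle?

The two rarest classes, T c P and t C p, are the double crossovers. Comparing them with the parentals, only the p allele has switched, so p is the middle locus and the order is c – p – t.

p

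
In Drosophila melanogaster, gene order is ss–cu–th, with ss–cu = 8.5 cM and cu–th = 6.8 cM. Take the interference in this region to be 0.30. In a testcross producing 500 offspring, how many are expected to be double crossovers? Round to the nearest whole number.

2

Map distances give recombination frequencies of 0.085 and 0.068 for the two intervals.
With interference 0.30 (so coincidence = 0.70), expected double-crossover frequency = 0.085 × 0.068 × 0.70 = 0.00405.
Expected number = 0.00405 × 500 = 2.02 ≈ 2.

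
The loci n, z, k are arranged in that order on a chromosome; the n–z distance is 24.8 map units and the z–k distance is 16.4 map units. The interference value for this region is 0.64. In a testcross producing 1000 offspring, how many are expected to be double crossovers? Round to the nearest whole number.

15

Map distances give recombination frequencies of 0.248 and 0.164 for the two intervals.
With interference 0.64 (so coincidence = 0.36), expected double-crossover frequency = 0.248 × 0.164 × 0.36 = 0.01464.
Expected number = 0.01464 × 1000 = 14.64 ≈ 15.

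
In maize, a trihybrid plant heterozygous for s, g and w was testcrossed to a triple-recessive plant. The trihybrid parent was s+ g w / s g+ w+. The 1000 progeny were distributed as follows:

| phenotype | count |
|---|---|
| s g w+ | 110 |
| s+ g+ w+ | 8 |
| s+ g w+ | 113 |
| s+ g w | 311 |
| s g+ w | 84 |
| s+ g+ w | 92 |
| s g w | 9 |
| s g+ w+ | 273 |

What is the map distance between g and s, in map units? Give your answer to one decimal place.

The two rarest classes, s g w and s+ g+ w+, are the double crossovers. Comparing them with the parentals, only the s allele has switched, so s is the middle locus and the order is g – s – w.
Crossovers in the g–s interval produce the single-crossover classes s+ g+ w and s g w+ (92 + 110 = 202) plus the double crossovers (17).
RF(g–s) = (202 + 17) / 1000 = 219/1000 = 0.2190 → 21.9 map units.

21.9 map units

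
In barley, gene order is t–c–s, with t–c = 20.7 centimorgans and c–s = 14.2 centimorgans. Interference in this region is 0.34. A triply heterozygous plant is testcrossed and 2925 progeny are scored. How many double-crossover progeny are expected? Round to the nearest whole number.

Map distances give recombination frequencies of 0.207 and 0.142 for the two intervals.
With interference 0.34 (so coincidence = 0.66), expected double-crossover frequency = 0.207 × 0.142 × 0.66 = 0.01940.
Expected number = 0.01940 × 2925 = 56.75 ≈ 57.

57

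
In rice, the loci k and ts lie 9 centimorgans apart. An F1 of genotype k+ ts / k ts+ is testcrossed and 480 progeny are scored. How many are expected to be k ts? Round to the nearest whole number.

22

A map distance of 9 centimorgans corresponds to a recombination frequency of 0.090.
The F1 is k+ ts / k ts+, so k ts is a recombinant gamete class with expected frequency r/2 = 0.090/2 = 0.0450.
Expected number = 0.0450 × 480 = 21.60 ≈ 22.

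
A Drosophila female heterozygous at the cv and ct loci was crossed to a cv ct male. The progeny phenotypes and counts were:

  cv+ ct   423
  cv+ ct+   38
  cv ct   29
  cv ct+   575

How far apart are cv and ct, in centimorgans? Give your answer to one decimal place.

6.3 centimorgans

The two most frequent classes, cv+ ct (423) and cv ct+ (575), are the parental types, so the F1 was cv+ ct / cv ct+.
The recombinant classes are cv+ ct+ and cv ct: 38 + 29 = 67.
Recombination frequency = 67/1065 = 0.0629 ≈ 6.3%, i.e. 6.3 centimorgans.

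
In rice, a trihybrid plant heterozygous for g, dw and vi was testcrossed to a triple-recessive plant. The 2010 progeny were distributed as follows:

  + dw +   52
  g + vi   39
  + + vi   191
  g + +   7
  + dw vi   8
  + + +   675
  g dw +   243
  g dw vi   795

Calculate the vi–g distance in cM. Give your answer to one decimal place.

22.3 cM

The two most frequent reciprocal classes, g dw vi and + + +, are the parental types, so the F1 was g dw vi / + + +.
The two rarest classes, + dw vi and g + +, are the double crossovers. Comparing them with the parentals, only the g allele has switched, so g is the middle locus and the order is vi – g – dw.
Crossovers in the vi–g interval produce the single-crossover classes g dw + and + + vi (243 + 191 = 434) plus the double crossovers (15).
RF(vi–g) = (434 + 15) / 2010 = 449/2010 = 0.2234 → 22.3 cM.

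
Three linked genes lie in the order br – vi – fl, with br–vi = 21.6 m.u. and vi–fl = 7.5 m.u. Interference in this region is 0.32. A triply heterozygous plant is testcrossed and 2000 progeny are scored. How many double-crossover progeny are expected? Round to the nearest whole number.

22

Map distances give recombination frequencies of 0.216 and 0.075 for the two intervals.
With interference 0.32 (so coincidence = 0.68), expected double-crossover frequency = 0.216 × 0.075 × 0.68 = 0.01102.
Expected number = 0.01102 × 2000 = 22.03 ≈ 22.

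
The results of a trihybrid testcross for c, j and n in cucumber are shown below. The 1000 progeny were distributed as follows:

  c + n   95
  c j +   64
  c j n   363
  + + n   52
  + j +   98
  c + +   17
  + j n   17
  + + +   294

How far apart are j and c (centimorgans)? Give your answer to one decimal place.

22.7 centimorgans

The two most frequent reciprocal classes, + + + and c j n, are the parental types, so the F1 was + + + / c j n.
The two rarest classes, c + + and + j n, are the double crossovers. Comparing them with the parentals, only the c allele has switched, so c is the middle locus and the order is j – c – n.
Crossovers in the j–c interval produce the single-crossover classes + j + and c + n (98 + 95 = 193) plus the double crossovers (34).
RF(j–c) = (193 + 34) / 1000 = 227/1000 = 0.2270 → 22.7 centimorgans.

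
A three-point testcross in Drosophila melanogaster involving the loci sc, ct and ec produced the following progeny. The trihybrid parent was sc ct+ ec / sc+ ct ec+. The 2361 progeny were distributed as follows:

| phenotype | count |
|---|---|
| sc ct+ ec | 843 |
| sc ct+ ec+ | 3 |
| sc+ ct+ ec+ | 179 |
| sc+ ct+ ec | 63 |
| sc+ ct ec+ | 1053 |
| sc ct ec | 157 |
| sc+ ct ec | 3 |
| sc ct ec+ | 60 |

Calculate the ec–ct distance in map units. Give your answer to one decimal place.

The two rarest classes, sc ct+ ec+ and sc+ ct ec, are the double crossovers. Comparing them with the parentals, only the ec allele has switched, so ec is the middle locus and the order is sc – ec – ct.
Crossovers in the ec–ct interval produce the single-crossover classes sc ct ec and sc+ ct+ ec+ (157 + 179 = 336) plus the double crossovers (6).
RF(ec–ct) = (336 + 6) / 2361 = 342/2361 = 0.1449 → 14.5 map units.

14.5 map units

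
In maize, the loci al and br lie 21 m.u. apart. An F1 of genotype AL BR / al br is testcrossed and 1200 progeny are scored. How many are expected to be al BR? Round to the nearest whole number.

126

A map distance of 21 m.u. corresponds to a recombination frequency of 0.210.
The F1 is AL BR / al br, so al BR is a recombinant gamete class with expected frequency r/2 = 0.210/2 = 0.1050.
Expected number = 0.1050 × 1200 = 126.00 ≈ 126.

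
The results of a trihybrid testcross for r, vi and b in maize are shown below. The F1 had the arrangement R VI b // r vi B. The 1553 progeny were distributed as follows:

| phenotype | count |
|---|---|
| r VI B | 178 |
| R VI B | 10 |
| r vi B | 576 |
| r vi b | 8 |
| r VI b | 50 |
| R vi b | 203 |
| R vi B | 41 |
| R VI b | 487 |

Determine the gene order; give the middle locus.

The two rarest classes, R VI B and r vi b, are the double crossovers. Comparing them with the parentals, only the b allele has switched, so b is the middle locus and the order is r – b – vi.

b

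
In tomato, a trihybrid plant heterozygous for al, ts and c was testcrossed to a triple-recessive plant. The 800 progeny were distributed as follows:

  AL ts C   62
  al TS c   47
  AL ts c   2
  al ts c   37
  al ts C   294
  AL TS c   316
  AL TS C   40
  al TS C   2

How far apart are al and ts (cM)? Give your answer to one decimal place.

14.1 cM

The two most frequent reciprocal classes, al ts C and AL TS c, are the parental types, so the F1 was al ts C / AL TS c.
The two rarest classes, al TS C and AL ts c, are the double crossovers. Comparing them with the parentals, only the ts allele has switched, so ts is the middle locus and the order is al – ts – c.
Crossovers in the al–ts interval produce the single-crossover classes AL ts C and al TS c (62 + 47 = 109) plus the double crossovers (4).
RF(al–ts) = (109 + 4) / 800 = 113/800 = 0.1412 → 14.1 cM.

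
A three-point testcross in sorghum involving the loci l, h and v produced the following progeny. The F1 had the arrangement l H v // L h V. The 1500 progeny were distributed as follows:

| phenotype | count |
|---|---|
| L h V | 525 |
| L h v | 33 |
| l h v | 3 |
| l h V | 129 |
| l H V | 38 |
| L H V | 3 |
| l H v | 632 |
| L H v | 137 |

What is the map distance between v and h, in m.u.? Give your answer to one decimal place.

5.1 m.u.

The two rarest classes, l h v and L H V, are the double crossovers. Comparing them with the parentals, only the h allele has switched, so h is the middle locus and the order is l – h – v.
Crossovers in the h–v interval produce the single-crossover classes l H V and L h v (38 + 33 = 71) plus the double crossovers (6).
RF(h–v) = (71 + 6) / 1500 = 77/1500 = 0.0513 → 5.1 m.u.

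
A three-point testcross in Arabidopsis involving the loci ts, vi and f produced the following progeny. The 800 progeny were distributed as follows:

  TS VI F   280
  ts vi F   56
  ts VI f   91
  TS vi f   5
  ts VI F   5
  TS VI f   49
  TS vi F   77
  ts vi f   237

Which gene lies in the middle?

The two most frequent reciprocal classes, TS VI F and ts vi f, are the parental types, so the F1 was TS VI F / ts vi f.
The two rarest classes, ts VI F and TS vi f, are the double crossovers. Comparing them with the parentals, only the ts allele has switched, so ts is the middle locus and the order is vi – ts – f.

ts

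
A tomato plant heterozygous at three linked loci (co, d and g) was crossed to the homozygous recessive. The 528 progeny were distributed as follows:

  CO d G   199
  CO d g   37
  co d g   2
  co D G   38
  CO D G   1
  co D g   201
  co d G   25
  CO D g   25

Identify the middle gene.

The two most frequent reciprocal classes, co D g and CO d G, are the parental types, so the F1 was co D g / CO d G.
The two rarest classes, co d g and CO D G, are the double crossovers. Comparing them with the parentals, only the d allele has switched, so d is the middle locus and the order is co – d – g.

d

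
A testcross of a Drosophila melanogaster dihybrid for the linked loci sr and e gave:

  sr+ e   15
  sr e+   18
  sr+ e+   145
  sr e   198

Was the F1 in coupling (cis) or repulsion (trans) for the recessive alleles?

The two most frequent classes are sr+ e+ (145) and sr e (198); these are the parental (non-recombinant) types.
So the F1 carried sr+ e+ on one chromosome and sr e on the other — the recessive alleles are on the same chromosome (cis / coupling).

cis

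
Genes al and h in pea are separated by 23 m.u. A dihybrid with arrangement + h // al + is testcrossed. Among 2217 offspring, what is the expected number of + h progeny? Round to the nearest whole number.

A map distance of 23 m.u. corresponds to a recombination frequency of 0.230.
The F1 is + h / al +, so + h is a parental gamete class with expected frequency (1 − r)/2 = 0.770/2 = 0.3850.
Expected number = 0.3850 × 2217 = 853.55 ≈ 854.

854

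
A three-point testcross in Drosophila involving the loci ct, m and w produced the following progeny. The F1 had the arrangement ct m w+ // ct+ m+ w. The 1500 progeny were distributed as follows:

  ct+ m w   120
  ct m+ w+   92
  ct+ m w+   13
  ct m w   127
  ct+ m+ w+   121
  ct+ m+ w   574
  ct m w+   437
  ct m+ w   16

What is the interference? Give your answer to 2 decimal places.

The two rarest classes, ct+ m w+ and ct m+ w, are the double crossovers. Comparing them with the parentals, only the ct allele has switched, so ct is the middle locus and the order is m – ct – w.
m–ct: (212 + 29)/1500 = 0.1607; ct–w: (248 + 29)/1500 = 0.1847.
Expected DCO frequency = 0.1607 × 0.1847 ≈ 0.02968; observed = 29/1500 ≈ 0.01933.
Coefficient of coincidence = 0.01933/0.02968 ≈ 0.65; interference = 1 − 0.65 = 0.35.

0.35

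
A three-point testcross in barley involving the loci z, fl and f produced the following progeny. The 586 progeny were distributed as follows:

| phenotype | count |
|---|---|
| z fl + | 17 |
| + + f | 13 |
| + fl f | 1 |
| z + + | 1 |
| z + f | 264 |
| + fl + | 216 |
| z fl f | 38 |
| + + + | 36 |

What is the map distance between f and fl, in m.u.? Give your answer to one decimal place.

13.0 m.u.

The two most frequent reciprocal classes, + fl + and z + f, are the parental types, so the F1 was + fl + / z + f.
The two rarest classes, + fl f and z + +, are the double crossovers. Comparing them with the parentals, only the f allele has switched, so f is the middle locus and the order is z – f – fl.
Crossovers in the f–fl interval produce the single-crossover classes + + + and z fl f (36 + 38 = 74) plus the double crossovers (2).
RF(f–fl) = (74 + 2) / 586 = 76/586 = 0.1297 → 13.0 m.u.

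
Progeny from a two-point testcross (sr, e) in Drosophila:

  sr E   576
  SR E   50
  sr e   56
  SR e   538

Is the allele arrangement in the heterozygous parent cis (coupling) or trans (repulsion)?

The two most frequent classes are SR e (538) and sr E (576); these are the parental (non-recombinant) types.
So the F1 carried SR e on one chromosome and sr E on the other — the recessive alleles are on opposite chromosomes (trans / repulsion).

trans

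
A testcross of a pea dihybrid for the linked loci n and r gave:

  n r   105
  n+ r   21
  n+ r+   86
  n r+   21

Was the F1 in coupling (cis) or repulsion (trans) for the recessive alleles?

cis

The two most frequent classes are n+ r+ (86) and n r (105); these are the parental (non-recombinant) types.
So the F1 carried n+ r+ on one chromosome and n r on the other — the recessive alleles are on the same chromosome (cis / coupling).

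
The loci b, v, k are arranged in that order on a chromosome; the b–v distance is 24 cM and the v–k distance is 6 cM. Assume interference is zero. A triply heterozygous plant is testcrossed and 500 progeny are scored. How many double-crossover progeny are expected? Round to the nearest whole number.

Map distances give recombination frequencies of 0.240 and 0.060 for the two intervals.
With no interference, expected double-crossover frequency = 0.240 × 0.060 = 0.01440.
Expected number = 0.01440 × 500 = 7.20 ≈ 7.

7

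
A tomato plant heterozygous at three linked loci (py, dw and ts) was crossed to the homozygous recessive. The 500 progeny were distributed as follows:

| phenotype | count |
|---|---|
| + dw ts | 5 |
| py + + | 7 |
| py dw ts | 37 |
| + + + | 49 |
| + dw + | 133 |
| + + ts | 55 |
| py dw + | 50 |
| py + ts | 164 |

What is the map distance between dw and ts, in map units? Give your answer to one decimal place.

The two most frequent reciprocal classes, + dw + and py + ts, are the parental types, so the F1 was + dw + / py + ts.
The two rarest classes, + dw ts and py + +, are the double crossovers. Comparing them with the parentals, only the ts allele has switched, so ts is the middle locus and the order is py – ts – dw.
Crossovers in the ts–dw interval produce the single-crossover classes + + + and py dw ts (49 + 37 = 86) plus the double crossovers (12).
RF(ts–dw) = (86 + 12) / 500 = 98/500 = 0.1960 → 19.6 map units.

19.6 map units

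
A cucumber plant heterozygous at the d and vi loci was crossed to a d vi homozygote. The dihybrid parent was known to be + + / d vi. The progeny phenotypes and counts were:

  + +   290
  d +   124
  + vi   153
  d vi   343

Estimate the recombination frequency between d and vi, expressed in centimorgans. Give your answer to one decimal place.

30.4 centimorgans

The recombinant classes are + vi and d +: 153 + 124 = 277.
Recombination frequency = 277/910 = 0.3044 ≈ 30.4%, i.e. 30.4 centimorgans.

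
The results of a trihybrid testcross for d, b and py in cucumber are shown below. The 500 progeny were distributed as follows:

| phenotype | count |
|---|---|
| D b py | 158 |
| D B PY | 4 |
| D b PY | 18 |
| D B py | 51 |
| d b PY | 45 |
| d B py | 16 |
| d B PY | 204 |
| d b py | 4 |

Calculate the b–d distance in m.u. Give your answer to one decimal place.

20.8 m.u.

The two most frequent reciprocal classes, d B PY and D b py, are the parental types, so the F1 was d B PY / D b py.
The two rarest classes, D B PY and d b py, are the double crossovers. Comparing them with the parentals, only the d allele has switched, so d is the middle locus and the order is py – d – b.
Crossovers in the d–b interval produce the single-crossover classes d b PY and D B py (45 + 51 = 96) plus the double crossovers (8).
RF(d–b) = (96 + 8) / 500 = 104/500 = 0.2080 → 20.8 m.u.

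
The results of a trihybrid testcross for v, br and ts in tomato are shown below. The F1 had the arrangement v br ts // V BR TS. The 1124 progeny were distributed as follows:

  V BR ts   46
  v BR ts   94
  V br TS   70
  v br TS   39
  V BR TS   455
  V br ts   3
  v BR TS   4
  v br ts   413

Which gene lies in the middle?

The two rarest classes, V br ts and v BR TS, are the double crossovers. Comparing them with the parentals, only the v allele has switched, so v is the middle locus and the order is ts – v – br.

v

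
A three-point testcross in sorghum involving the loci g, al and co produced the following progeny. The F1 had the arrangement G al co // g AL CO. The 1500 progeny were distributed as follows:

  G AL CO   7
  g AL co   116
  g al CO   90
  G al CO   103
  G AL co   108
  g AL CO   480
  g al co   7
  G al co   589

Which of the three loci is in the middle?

The two rarest classes, g al co and G AL CO, are the double crossovers. Comparing them with the parentals, only the g allele has switched, so g is the middle locus and the order is al – g – co.

g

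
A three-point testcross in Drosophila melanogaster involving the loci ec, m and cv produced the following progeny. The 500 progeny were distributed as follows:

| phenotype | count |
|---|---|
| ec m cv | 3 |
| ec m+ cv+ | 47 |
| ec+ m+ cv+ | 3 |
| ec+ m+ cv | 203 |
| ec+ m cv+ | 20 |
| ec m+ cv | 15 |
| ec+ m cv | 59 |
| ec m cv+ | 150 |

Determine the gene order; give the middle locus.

The two most frequent reciprocal classes, ec m cv+ and ec+ m+ cv, are the parental types, so the F1 was ec m cv+ / ec+ m+ cv.
The two rarest classes, ec m cv and ec+ m+ cv+, are the double crossovers. Comparing them with the parentals, only the cv allele has switched, so cv is the middle locus and the order is m – cv – ec.

cv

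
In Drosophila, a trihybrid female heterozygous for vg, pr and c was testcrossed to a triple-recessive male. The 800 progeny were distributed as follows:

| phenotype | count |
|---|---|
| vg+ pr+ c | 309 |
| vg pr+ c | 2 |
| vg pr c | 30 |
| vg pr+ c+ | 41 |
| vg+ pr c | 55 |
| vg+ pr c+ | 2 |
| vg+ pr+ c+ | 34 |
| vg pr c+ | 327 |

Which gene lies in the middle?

vg

The two most frequent reciprocal classes, vg pr c+ and vg+ pr+ c, are the parental types, so the F1 was vg pr c+ / vg+ pr+ c.
The two rarest classes, vg+ pr c+ and vg pr+ c, are the double crossovers. Comparing them with the parentals, only the vg allele has switched, so vg is the middle locus and the order is c – vg – pr.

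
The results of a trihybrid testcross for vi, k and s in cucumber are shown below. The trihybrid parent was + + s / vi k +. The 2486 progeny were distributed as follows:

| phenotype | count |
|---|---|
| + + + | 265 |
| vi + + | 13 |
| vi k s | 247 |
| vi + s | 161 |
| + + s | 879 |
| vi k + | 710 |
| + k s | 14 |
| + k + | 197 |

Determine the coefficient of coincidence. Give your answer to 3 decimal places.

The two rarest classes, + k s and vi + +, are the double crossovers. Comparing them with the parentals, only the k allele has switched, so k is the middle locus and the order is s – k – vi.
s–k: (512 + 27)/2486 = 0.2168; k–vi: (358 + 27)/2486 = 0.1549.
Expected DCO frequency = 0.2168 × 0.1549 ≈ 0.03358; observed = 27/2486 ≈ 0.01086.
Coefficient of coincidence = 0.01086/0.03358 ≈ 0.323.

0.323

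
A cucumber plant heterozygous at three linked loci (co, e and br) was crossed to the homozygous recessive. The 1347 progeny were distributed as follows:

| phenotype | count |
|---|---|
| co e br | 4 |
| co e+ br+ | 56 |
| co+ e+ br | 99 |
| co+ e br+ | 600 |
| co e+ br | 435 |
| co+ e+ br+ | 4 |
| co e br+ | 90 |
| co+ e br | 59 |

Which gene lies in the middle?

The two most frequent reciprocal classes, co e+ br and co+ e br+, are the parental types, so the F1 was co e+ br / co+ e br+.
The two rarest classes, co e br and co+ e+ br+, are the double crossovers. Comparing them with the parentals, only the e allele has switched, so e is the middle locus and the order is co – e – br.

e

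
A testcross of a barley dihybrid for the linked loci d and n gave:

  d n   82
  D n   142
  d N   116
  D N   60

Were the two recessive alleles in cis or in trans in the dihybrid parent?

trans

The two most frequent classes are D n (142) and d N (116); these are the parental (non-recombinant) types.
So the F1 carried D n on one chromosome and d N on the other — the recessive alleles are on opposite chromosomes (trans / repulsion).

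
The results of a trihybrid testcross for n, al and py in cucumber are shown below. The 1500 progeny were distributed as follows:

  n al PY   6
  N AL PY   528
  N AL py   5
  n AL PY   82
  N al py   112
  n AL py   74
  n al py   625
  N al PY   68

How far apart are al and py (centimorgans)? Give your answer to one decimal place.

The two most frequent reciprocal classes, N AL PY and n al py, are the parental types, so the F1 was N AL PY / n al py.
The two rarest classes, N AL py and n al PY, are the double crossovers. Comparing them with the parentals, only the py allele has switched, so py is the middle locus and the order is n – py – al.
Crossovers in the py–al interval produce the single-crossover classes N al PY and n AL py (68 + 74 = 142) plus the double crossovers (11).
RF(py–al) = (142 + 11) / 1500 = 153/1500 = 0.1020 → 10.2 centimorgans.

10.2 centimorgans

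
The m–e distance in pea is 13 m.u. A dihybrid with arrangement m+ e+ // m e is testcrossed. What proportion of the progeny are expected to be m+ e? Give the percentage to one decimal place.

6.5%

A map distance of 13 m.u. corresponds to a recombination frequency of 0.130.
The F1 is m+ e+ / m e, so m+ e is a recombinant gamete class with expected frequency r/2 = 0.130/2 = 0.0650.
That is 0.0650 = 6.5% of the progeny.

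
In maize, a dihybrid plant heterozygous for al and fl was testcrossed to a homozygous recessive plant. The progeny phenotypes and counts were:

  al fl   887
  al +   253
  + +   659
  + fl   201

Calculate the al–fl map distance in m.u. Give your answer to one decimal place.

22.7 m.u.

The two most frequent classes, + + (659) and al fl (887), are the parental types, so the F1 was + + / al fl.
The recombinant classes are + fl and al +: 201 + 253 = 454.
Recombination frequency = 454/2000 = 0.2270 ≈ 22.7%, i.e. 22.7 m.u.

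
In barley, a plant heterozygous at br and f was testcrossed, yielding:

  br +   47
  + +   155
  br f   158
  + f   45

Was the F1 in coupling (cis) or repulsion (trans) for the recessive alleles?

The two most frequent classes are + + (155) and br f (158); these are the parental (non-recombinant) types.
So the F1 carried + + on one chromosome and br f on the other — the recessive alleles are on the same chromosome (cis / coupling).

cis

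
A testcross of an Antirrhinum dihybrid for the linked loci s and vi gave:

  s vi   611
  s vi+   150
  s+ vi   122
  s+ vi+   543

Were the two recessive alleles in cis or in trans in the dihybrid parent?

cis

The two most frequent classes are s+ vi+ (543) and s vi (611); these are the parental (non-recombinant) types.
So the F1 carried s+ vi+ on one chromosome and s vi on the other — the recessive alleles are on the same chromosome (cis / coupling).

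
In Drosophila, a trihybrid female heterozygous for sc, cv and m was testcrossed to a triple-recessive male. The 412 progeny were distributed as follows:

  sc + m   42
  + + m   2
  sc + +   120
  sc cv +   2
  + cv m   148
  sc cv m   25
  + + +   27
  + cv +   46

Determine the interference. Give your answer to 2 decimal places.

0.68

The two most frequent reciprocal classes, + cv m and sc + +, are the parental types, so the F1 was + cv m / sc + +.
The two rarest classes, + + m and sc cv +, are the double crossovers. Comparing them with the parentals, only the cv allele has switched, so cv is the middle locus and the order is m – cv – sc.
m–cv: (88 + 4)/412 = 0.2233; cv–sc: (52 + 4)/412 = 0.1359.
Expected DCO frequency = 0.2233 × 0.1359 ≈ 0.03035; observed = 4/412 ≈ 0.00971.
Coefficient of coincidence = 0.00971/0.03035 ≈ 0.32; interference = 1 − 0.32 = 0.68.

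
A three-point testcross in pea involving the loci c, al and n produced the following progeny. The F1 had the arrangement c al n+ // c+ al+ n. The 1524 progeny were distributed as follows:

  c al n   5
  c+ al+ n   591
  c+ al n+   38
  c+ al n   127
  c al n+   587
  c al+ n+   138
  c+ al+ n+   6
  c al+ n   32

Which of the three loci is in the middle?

n

The two rarest classes, c al n and c+ al+ n+, are the double crossovers. Comparing them with the parentals, only the n allele has switched, so n is the middle locus and the order is al – n – c.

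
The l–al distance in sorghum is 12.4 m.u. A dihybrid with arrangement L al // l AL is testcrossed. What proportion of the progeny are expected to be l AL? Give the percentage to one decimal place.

A map distance of 12.4 m.u. corresponds to a recombination frequency of 0.124.
The F1 is L al / l AL, so l AL is a parental gamete class with expected frequency (1 − r)/2 = 0.876/2 = 0.4380.
That is 0.4380 = 43.8% of the progeny.

43.8%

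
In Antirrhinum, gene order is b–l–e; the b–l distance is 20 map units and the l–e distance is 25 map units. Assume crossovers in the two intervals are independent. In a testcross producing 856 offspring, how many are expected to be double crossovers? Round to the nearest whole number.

43

Map distances give recombination frequencies of 0.200 and 0.250 for the two intervals.
With no interference, expected double-crossover frequency = 0.200 × 0.250 = 0.05000.
Expected number = 0.05000 × 856 = 42.80 ≈ 43.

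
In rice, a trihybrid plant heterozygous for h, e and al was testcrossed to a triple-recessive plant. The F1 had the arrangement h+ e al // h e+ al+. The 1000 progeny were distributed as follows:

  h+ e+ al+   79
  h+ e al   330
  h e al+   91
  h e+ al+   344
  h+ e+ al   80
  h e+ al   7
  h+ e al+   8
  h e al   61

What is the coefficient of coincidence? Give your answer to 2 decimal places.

0.52

The two rarest classes, h+ e al+ and h e+ al, are the double crossovers. Comparing them with the parentals, only the al allele has switched, so al is the middle locus and the order is e – al – h.
e–al: (171 + 15)/1000 = 0.1860; al–h: (140 + 15)/1000 = 0.1550.
Expected DCO frequency = 0.1860 × 0.1550 ≈ 0.02883; observed = 15/1000 ≈ 0.01500.
Coefficient of coincidence = 0.01500/0.02883 ≈ 0.52.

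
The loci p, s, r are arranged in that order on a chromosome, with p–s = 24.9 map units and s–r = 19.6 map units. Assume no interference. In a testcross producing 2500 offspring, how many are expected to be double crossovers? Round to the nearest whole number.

Map distances give recombination frequencies of 0.249 and 0.196 for the two intervals.
With no interference, expected double-crossover frequency = 0.249 × 0.196 = 0.04880.
Expected number = 0.04880 × 2500 = 122.01 ≈ 122.

122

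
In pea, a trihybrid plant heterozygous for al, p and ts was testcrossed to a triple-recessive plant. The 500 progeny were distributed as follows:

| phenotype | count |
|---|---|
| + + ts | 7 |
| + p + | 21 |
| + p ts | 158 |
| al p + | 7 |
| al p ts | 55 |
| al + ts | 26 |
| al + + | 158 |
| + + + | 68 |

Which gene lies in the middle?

p

The two most frequent reciprocal classes, + p ts and al + +, are the parental types, so the F1 was + p ts / al + +.
The two rarest classes, + + ts and al p +, are the double crossovers. Comparing them with the parentals, only the p allele has switched, so p is the middle locus and the order is al – p – ts.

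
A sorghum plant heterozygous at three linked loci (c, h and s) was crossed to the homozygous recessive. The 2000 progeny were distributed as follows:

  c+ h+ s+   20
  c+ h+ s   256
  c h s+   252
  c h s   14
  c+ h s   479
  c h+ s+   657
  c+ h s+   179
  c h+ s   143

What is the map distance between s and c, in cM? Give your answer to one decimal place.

17.8 cM

The two most frequent reciprocal classes, c+ h s and c h+ s+, are the parental types, so the F1 was c+ h s / c h+ s+.
The two rarest classes, c h s and c+ h+ s+, are the double crossovers. Comparing them with the parentals, only the c allele has switched, so c is the middle locus and the order is s – c – h.
Crossovers in the s–c interval produce the single-crossover classes c+ h s+ and c h+ s (179 + 143 = 322) plus the double crossovers (34).
RF(s–c) = (322 + 34) / 2000 = 356/2000 = 0.1780 → 17.8 cM.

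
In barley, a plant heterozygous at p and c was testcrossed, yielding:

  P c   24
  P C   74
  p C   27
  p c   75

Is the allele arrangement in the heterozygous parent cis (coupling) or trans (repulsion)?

cis

The two most frequent classes are P C (74) and p c (75); these are the parental (non-recombinant) types.
So the F1 carried P C on one chromosome and p c on the other — the recessive alleles are on the same chromosome (cis / coupling).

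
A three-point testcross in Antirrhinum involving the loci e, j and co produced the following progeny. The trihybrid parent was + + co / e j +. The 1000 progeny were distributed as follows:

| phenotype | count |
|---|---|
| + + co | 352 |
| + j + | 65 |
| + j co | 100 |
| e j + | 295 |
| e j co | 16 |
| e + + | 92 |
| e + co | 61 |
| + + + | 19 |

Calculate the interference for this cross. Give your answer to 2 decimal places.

The two rarest classes, + + + and e j co, are the double crossovers. Comparing them with the parentals, only the co allele has switched, so co is the middle locus and the order is j – co – e.
j–co: (192 + 35)/1000 = 0.2270; co–e: (126 + 35)/1000 = 0.1610.
Expected DCO frequency = 0.2270 × 0.1610 ≈ 0.03655; observed = 35/1000 ≈ 0.03500.
Coefficient of coincidence = 0.03500/0.03655 ≈ 0.96; interference = 1 − 0.96 = 0.04.

0.04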